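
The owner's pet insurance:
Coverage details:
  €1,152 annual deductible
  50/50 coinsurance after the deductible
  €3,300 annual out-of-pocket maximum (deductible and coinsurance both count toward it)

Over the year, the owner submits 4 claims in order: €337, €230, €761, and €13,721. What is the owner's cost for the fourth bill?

€2,060

#1 (€337): fully absorbed by the deductible. Cost to owner: €337. OOP to date €337.
#2 (€230): entire amount goes to the deductible. Cost to owner: €230. OOP to date €567.
#3 (€761): deductible takes €585, €176 remains; coinsurance €176 × 50% = €88. Owner pays €673; OOP now €1,240.
#4 (€13,721): deductible already satisfied, so owner's share is 50% × €13,721 = €6,860.50. OOP would hit €8,100.50 > €3,300, so the cap limits the owner to €3,300 − €1,240 = €2,060.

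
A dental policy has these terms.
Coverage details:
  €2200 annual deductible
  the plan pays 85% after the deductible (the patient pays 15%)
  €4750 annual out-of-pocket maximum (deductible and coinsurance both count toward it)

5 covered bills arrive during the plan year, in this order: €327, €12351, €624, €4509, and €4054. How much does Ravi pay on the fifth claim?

#1 (€327): all of it applies to the deductible. Patient pays €327; OOP now €327.
#2 (€12351): €1873 finishes the deductible; €10478 goes to coinsurance; patient's 15% is €1571.70. Patient pays €3444.70; OOP now €3771.70.
#3 (€624): 15% coinsurance on €624 = €93.60. Cost to patient: €93.60. OOP to date €3865.30.
#4 (€4509): deductible already satisfied, so patient's share is 15% × €4509 = €676.35. Cost to patient: €676.35. OOP to date €4541.65.
#5 (€4054): deductible met; 15% of €4054 = €608.10. That would push OOP to €5149.75, over the €4750 cap, so patient pays €4750 − €4541.65 = €208.35.

€208.35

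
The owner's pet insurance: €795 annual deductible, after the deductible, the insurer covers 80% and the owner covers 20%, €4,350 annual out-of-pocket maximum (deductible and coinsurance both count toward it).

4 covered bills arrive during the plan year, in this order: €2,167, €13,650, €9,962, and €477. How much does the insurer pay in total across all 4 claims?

Bill 1, €2,167: €795 to deductible, leaving €1,372; coinsurance €1,372 × 20% = €274.40. Owner owes €1,069.40 (running OOP €1,069.40). Plan pays €2,167 − €1,069.40 = €1,097.60.
Bill 2, €13,650: deductible met; 20% of €13,650 = €2,730. Owner pays €2,730; OOP now €3,799.40. Insurer: €13,650 − €2,730 = €10,920.
Bill 3, €9,962: deductible already satisfied, so owner's share is 20% × €9,962 = €1,992.40. That would push OOP to €5,791.80, over the €4,350 cap, so owner pays €4,350 − €3,799.40 = €550.60. Insurer: €9,962 − €550.60 = €9,411.40.
Bill 4, €477: deductible met; 20% of €477 = €95.40. That would push OOP to €4,445.40, over the €4,350 cap, so owner pays €4,350 − €4,350 = €0. Insurer: €477 − €0 = €477.
Insurer total = bills − owner's total = €26,256 − €4,350 = €21,906.

€21,906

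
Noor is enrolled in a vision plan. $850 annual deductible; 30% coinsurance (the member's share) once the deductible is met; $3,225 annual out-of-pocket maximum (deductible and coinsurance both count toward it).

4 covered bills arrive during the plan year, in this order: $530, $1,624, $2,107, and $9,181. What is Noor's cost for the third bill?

Bill 1, $530: all of it applies to the deductible. Cost to member: $530. OOP to date $530.
Bill 2, $1,624: $320 to deductible, leaving $1,304; 30% of $1,304 = $391.20. Member pays $711.20; OOP now $1,241.20.
Bill 3, $2,107: 30% coinsurance on $2,107 = $632.10. Member owes $632.10 (running OOP $1,873.30).

$632.10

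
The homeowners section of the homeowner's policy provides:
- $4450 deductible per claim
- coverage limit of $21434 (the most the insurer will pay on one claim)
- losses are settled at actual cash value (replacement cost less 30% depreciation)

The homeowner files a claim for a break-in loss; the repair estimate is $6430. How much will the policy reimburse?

$51

Actual cash value after 30% depreciation: $6430 × 70% = $4501.
Subtract the deductible: $4501 − $4450 = $51.
That's under the $21434 cap, so the insurer reimburses the full $51.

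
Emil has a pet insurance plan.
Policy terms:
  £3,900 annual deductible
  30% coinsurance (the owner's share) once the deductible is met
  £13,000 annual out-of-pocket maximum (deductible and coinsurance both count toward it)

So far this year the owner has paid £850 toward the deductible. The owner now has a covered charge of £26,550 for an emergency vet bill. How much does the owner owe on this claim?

Remaining deductible: £3,900 − £850 = £3,050.
The remaining £23,500 (= £26,550 − £3,050) moves to coinsurance.
Coinsurance: £23,500 × 30% = £7,050.
So the owner owes £3,050 + £7,050 = £10,100 before any cap.
Year-to-date out-of-pocket becomes £850 + £10,100 = £10,950, still under the £13,000 maximum, so no cap applies.

£10,100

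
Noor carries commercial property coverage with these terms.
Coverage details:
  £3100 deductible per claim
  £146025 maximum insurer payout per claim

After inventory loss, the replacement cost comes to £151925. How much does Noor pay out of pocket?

£5900

Subtract the deductible: £151925 − £3100 = £148825.
The £146025 per-incident cap binds; insurer pays £146025.
The business bears the rest of the original loss: £151925 − £146025 = £5900.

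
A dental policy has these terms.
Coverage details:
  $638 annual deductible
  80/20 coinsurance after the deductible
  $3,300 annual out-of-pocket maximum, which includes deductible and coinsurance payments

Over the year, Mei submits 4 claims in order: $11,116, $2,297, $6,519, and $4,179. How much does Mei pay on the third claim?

Claim 1 ($11,116): deductible takes $638, $10,478 remains; 20% of $10,478 = $2,095.60. Cost to patient: $2,733.60. OOP to date $2,733.60.
Claim 2 ($2,297): deductible met; 20% of $2,297 = $459.40. Patient owes $459.40 (running OOP $3,193).
Claim 3 ($6,519): deductible already satisfied, so patient's share is 20% × $6,519 = $1,303.80. Adding that to $3,193 gives $4,496.80, past the $3,300 cap; patient pays only $3,300 − $3,193 = $107.

$107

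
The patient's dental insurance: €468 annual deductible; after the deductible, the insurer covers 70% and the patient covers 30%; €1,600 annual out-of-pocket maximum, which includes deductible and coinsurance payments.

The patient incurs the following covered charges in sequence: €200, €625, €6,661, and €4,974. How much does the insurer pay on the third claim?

€5,636.10

Claim 1 — €200: entire amount goes to the deductible. Cost to patient: €200. OOP to date €200. Insurer: €200 − €200 = €0.
Claim 2 — €625: deductible takes €268, €357 remains; 30% of €357 = €107.10. Patient owes €375.10 (running OOP €575.10). Insurer: €625 − €375.10 = €249.90.
Claim 3 — €6,661: deductible met; 30% of €6,661 = €1,998.30. OOP would hit €2,573.40 > €1,600, so the cap limits the patient to €1,600 − €575.10 = €1,024.90. Insurer: €6,661 − €1,024.90 = €5,636.10.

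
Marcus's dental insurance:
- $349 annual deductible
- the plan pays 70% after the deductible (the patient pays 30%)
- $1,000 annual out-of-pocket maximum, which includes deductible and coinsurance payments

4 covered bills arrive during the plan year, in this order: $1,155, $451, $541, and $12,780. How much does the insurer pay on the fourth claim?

$12,668.40

Bill 1, $1,155: $349 finishes the deductible; $806 goes to coinsurance; patient's 30% is $241.80. Cost to patient: $590.80. OOP to date $590.80. Plan pays $1,155 − $590.80 = $564.20.
Bill 2, $451: deductible met; 30% of $451 = $135.30. Patient owes $135.30 (running OOP $726.10). Plan pays $451 − $135.30 = $315.70.
Bill 3, $541: deductible met; 30% of $541 = $162.30. Cost to patient: $162.30. OOP to date $888.40. Plan pays $541 − $162.30 = $378.70.
Bill 4, $12,780: deductible met; 30% of $12,780 = $3,834. OOP would hit $4,722.40 > $1,000, so the cap limits the patient to $1,000 − $888.40 = $111.60. Insurer: $12,780 − $111.60 = $12,668.40.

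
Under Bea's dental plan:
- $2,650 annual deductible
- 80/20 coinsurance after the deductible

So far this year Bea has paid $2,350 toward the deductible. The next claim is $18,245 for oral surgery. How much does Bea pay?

$3,889

Deductible still to meet: $2,650 − $2,350 = $300.
After the $300 deductible portion, $18,245 − $300 = $17,945 is subject to coinsurance.
Patient's 20% share of $17,945 is $3,589.
That puts the patient's cost at $300 + $3,589 = $3,889.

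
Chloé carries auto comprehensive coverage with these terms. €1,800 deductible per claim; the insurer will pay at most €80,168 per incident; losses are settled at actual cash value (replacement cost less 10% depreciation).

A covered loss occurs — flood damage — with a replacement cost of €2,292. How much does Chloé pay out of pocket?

At 10% depreciation, ACV = €2,292 − €229.20 = €2,062.80.
After the deductible, €2,062.80 − €1,800 = €262.80 remains.
€262.80 ≤ €80,168, so the limit doesn't bind; insurer pays €262.80.
Policyholder's share is the uncovered remainder: €2,292 − €262.80 = €2,029.20.

€2,029.20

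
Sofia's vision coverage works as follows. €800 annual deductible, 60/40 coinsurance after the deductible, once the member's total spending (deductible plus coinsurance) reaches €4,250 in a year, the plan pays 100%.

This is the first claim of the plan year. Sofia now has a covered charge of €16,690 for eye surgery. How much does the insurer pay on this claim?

Deductible not yet touched, so the first €800 of the bill goes to the deductible.
The remaining €15,890 (= €16,690 − €800) moves to coinsurance.
40% of €15,890 = €6,356 falls to the member.
So the member owes €800 + €6,356 = €7,156 before any cap.
That would bring total out-of-pocket to €7,156, past the €4,250 cap. The member is capped at €4,250 − €0 = €4,250 on this claim.
Insurer pays the balance: €16,690 − €4,250 = €12,440.

€12,440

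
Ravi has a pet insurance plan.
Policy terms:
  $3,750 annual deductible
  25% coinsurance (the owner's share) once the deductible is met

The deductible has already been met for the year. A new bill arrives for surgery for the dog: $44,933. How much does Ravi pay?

$11,233.25

With the deductible met, the entire $44,933 is subject to coinsurance.
25% of $44,933 = $11,233.25 falls to the owner.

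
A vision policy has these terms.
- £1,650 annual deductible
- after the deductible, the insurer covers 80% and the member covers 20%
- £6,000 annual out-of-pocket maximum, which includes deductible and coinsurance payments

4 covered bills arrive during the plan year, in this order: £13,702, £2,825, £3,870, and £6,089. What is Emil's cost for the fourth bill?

£600.60

Claim 1 — £13,702: £1,650 finishes the deductible; £12,052 goes to coinsurance; member's 20% is £2,410.40. Cost to member: £4,060.40. OOP to date £4,060.40.
Claim 2 — £2,825: deductible met; 20% of £2,825 = £565. Member owes £565 (running OOP £4,625.40).
Claim 3 — £3,870: deductible met; 20% of £3,870 = £774. Member pays £774; OOP now £5,399.40.
Claim 4 — £6,089: 20% coinsurance on £6,089 = £1,217.80. OOP would hit £6,617.20 > £6,000, so the cap limits the member to £6,000 − £5,399.40 = £600.60.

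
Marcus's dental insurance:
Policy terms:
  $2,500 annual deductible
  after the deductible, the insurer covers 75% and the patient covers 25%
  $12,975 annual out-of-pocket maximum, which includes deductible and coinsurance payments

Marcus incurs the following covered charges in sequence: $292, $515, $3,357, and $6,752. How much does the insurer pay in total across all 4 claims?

$6,312

#1 ($292): all of it applies to the deductible. Patient owes $292 (running OOP $292). Plan pays $292 − $292 = $0.
#2 ($515): entire amount goes to the deductible. Patient pays $515; OOP now $807. Plan pays $515 − $515 = $0.
#3 ($3,357): $1,693 finishes the deductible; $1,664 goes to coinsurance; 25% of $1,664 = $416. Patient pays $2,109; OOP now $2,916. Insurer: $3,357 − $2,109 = $1,248.
#4 ($6,752): deductible already satisfied, so patient's share is 25% × $6,752 = $1,688. Patient pays $1,688; OOP now $4,604. Insurer: $6,752 − $1,688 = $5,064.
Insurer total: $0 + $0 + $1,248 + $5,064 = $6,312.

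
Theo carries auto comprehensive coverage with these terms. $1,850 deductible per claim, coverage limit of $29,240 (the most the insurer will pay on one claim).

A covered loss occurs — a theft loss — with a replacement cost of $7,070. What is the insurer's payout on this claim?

$5,220

After the deductible, $7,070 − $1,850 = $5,220 remains.
$5,220 ≤ $29,240, so the limit doesn't bind; insurer pays $5,220.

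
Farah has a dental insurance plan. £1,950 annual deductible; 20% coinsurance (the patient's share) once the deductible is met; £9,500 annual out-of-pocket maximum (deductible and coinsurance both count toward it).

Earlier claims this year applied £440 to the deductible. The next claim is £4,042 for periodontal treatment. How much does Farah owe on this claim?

£440 of the £1,950 deductible is already met, leaving £1,510.
After the £1,510 deductible portion, £4,042 − £1,510 = £2,532 is subject to coinsurance.
Patient's 20% share of £2,532 is £506.40.
So the patient owes £1,510 + £506.40 = £2,016.40 before any cap.
Cumulative spending £440 + £2,016.40 = £2,456.40 stays under the £9,500 maximum.

£2,016.40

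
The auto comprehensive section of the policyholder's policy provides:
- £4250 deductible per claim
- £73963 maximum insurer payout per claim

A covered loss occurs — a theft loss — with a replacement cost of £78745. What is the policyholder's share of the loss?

£4782

Less the £4250 deductible: £78745 − £4250 = £74495.
The £73963 per-incident cap binds; insurer pays £73963.
Policyholder's share is the uncovered remainder: £78745 − £73963 = £4782.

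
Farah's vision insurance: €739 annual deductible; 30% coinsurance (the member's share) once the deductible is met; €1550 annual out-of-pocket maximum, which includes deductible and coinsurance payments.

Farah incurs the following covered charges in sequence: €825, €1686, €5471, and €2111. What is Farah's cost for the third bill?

€279.40

Claim 1 — €825: deductible takes €739, €86 remains; 30% of €86 = €25.80. Member owes €764.80 (running OOP €764.80).
Claim 2 — €1686: 30% coinsurance on €1686 = €505.80. Cost to member: €505.80. OOP to date €1270.60.
Claim 3 — €5471: deductible met; 30% of €5471 = €1641.30. Adding that to €1270.60 gives €2911.90, past the €1550 cap; member pays only €1550 − €1270.60 = €279.40.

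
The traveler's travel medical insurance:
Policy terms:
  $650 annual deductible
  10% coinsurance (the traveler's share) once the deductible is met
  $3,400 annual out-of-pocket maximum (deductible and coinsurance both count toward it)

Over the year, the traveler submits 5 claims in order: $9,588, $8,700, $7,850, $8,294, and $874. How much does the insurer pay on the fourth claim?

#1 ($9,588): $650 finishes the deductible; $8,938 goes to coinsurance; coinsurance $8,938 × 10% = $893.80. Traveler pays $1,543.80; OOP now $1,543.80. Plan pays $9,588 − $1,543.80 = $8,044.20.
#2 ($8,700): 10% coinsurance on $8,700 = $870. Traveler owes $870 (running OOP $2,413.80). Plan pays $8,700 − $870 = $7,830.
#3 ($7,850): deductible met; 10% of $7,850 = $785. Traveler owes $785 (running OOP $3,198.80). Insurer: $7,850 − $785 = $7,065.
#4 ($8,294): deductible already satisfied, so traveler's share is 10% × $8,294 = $829.40. OOP would hit $4,028.20 > $3,400, so the cap limits the traveler to $3,400 − $3,198.80 = $201.20. Insurer: $8,294 − $201.20 = $8,092.80.

$8,092.80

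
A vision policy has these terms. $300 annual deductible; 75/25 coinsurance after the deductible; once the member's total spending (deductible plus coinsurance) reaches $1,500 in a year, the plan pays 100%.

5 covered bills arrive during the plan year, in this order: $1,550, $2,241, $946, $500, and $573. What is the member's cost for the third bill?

$236.50

#1 ($1,550): $300 finishes the deductible; $1,250 goes to coinsurance; 25% of $1,250 = $312.50. Member pays $612.50; OOP now $612.50.
#2 ($2,241): deductible met; 25% of $2,241 = $560.25. Member owes $560.25 (running OOP $1,172.75).
#3 ($946): 25% coinsurance on $946 = $236.50. Cost to member: $236.50. OOP to date $1,409.25.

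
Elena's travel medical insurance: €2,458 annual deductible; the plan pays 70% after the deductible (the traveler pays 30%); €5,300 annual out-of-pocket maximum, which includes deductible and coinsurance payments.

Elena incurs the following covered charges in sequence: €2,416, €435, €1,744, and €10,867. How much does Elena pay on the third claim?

Claim 1 — €2,416: all of it applies to the deductible. Traveler pays €2,416; OOP now €2,416.
Claim 2 — €435: €42 finishes the deductible; €393 goes to coinsurance; 30% of €393 = €117.90. Traveler pays €159.90; OOP now €2,575.90.
Claim 3 — €1,744: deductible already satisfied, so traveler's share is 30% × €1,744 = €523.20. Cost to traveler: €523.20. OOP to date €3,099.10.

€523.20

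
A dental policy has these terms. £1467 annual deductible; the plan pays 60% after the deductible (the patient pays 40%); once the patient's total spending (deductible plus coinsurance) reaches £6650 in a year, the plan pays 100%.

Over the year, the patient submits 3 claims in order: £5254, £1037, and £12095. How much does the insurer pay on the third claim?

#1 (£5254): deductible takes £1467, £3787 remains; 40% of £3787 = £1514.80. Patient owes £2981.80 (running OOP £2981.80). Insurer: £5254 − £2981.80 = £2272.20.
#2 (£1037): deductible already satisfied, so patient's share is 40% × £1037 = £414.80. Cost to patient: £414.80. OOP to date £3396.60. Plan pays £1037 − £414.80 = £622.20.
#3 (£12095): deductible met; 40% of £12095 = £4838. That would push OOP to £8234.60, over the £6650 cap, so patient pays £6650 − £3396.60 = £3253.40. Plan pays £12095 − £3253.40 = £8841.60.

£8841.60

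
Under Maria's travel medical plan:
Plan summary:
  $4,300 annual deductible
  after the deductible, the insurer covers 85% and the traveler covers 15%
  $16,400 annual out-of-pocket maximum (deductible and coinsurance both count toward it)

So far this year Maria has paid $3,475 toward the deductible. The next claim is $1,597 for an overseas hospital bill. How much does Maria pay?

$940.80

$3,475 of the $4,300 deductible is already met, leaving $825.
After the $825 deductible portion, $1,597 − $825 = $772 is subject to coinsurance.
15% of $772 = $115.80 falls to the traveler.
That puts the traveler's cost at $825 + $115.80 = $940.80 before any cap.
Total out-of-pocket so far would be $3,475 + $940.80 = $4,415.80, below the $16,400 cap — no reduction.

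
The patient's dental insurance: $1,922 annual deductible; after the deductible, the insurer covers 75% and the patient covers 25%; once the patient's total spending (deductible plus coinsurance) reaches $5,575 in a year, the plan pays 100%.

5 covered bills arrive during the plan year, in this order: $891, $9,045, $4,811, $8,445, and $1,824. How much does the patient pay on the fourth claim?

$446.75

#1 ($891): entire amount goes to the deductible. Cost to patient: $891. OOP to date $891.
#2 ($9,045): $1,031 finishes the deductible; $8,014 goes to coinsurance; patient's 25% is $2,003.50. Cost to patient: $3,034.50. OOP to date $3,925.50.
#3 ($4,811): deductible met; 25% of $4,811 = $1,202.75. Patient owes $1,202.75 (running OOP $5,128.25).
#4 ($8,445): deductible met; 25% of $8,445 = $2,111.25. That would push OOP to $7,239.50, over the $5,575 cap, so patient pays $5,575 − $5,128.25 = $446.75.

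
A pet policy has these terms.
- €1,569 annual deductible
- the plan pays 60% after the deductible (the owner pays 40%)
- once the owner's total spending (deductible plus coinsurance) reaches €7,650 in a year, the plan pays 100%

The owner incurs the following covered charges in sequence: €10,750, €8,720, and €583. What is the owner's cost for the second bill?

Bill 1, €10,750: €1,569 to deductible, leaving €9,181; 40% of €9,181 = €3,672.40. Owner owes €5,241.40 (running OOP €5,241.40).
Bill 2, €8,720: deductible met; 40% of €8,720 = €3,488. OOP would hit €8,729.40 > €7,650, so the cap limits the owner to €7,650 − €5,241.40 = €2,408.60.

€2,408.60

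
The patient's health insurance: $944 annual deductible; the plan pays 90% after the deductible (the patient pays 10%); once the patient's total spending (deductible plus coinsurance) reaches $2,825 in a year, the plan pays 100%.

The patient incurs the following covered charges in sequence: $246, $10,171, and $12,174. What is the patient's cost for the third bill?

$933.70

#1 ($246): fully absorbed by the deductible. Cost to patient: $246. OOP to date $246.
#2 ($10,171): $698 finishes the deductible; $9,473 goes to coinsurance; patient's 10% is $947.30. Patient pays $1,645.30; OOP now $1,891.30.
#3 ($12,174): 10% coinsurance on $12,174 = $1,217.40. OOP would hit $3,108.70 > $2,825, so the cap limits the patient to $2,825 − $1,891.30 = $933.70.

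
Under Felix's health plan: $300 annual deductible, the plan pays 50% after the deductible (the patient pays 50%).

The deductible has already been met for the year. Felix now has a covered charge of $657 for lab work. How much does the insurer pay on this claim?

$328.50

With the deductible met, the entire $657 is subject to coinsurance.
Coinsurance: $657 × 50% = $328.50.
The plan picks up $657 − $328.50 = $328.50.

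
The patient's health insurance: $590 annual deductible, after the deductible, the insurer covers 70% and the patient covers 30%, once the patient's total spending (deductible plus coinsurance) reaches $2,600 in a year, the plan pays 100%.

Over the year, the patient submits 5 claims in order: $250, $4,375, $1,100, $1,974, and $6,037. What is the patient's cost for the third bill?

Claim 1 ($250): all of it applies to the deductible. Patient pays $250; OOP now $250.
Claim 2 ($4,375): deductible takes $340, $4,035 remains; 30% of $4,035 = $1,210.50. Patient pays $1,550.50; OOP now $1,800.50.
Claim 3 ($1,100): deductible met; 30% of $1,100 = $330. Patient owes $330 (running OOP $2,130.50).

$330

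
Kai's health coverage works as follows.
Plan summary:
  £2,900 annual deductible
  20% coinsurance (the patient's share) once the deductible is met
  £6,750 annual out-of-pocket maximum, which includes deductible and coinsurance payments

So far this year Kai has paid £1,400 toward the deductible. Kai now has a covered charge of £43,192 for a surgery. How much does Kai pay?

£5,350

£1,400 of the £2,900 deductible is already met, leaving £1,500.
The remaining £41,692 (= £43,192 − £1,500) moves to coinsurance.
20% of £41,692 = £8,338.40 falls to the patient.
Patient responsibility before any cap: £1,500 + £8,338.40 = £9,838.40.
That would bring total out-of-pocket to £11,238.40, past the £6,750 cap. The patient is capped at £6,750 − £1,400 = £5,350 on this claim.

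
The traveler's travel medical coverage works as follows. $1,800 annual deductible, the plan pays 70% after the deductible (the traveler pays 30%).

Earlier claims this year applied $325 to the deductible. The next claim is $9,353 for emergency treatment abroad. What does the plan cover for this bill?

$5,514.60

Deductible still to meet: $1,800 − $325 = $1,475.
That leaves $9,353 − $1,475 = $7,878 for coinsurance.
Traveler's 30% share of $7,878 is $2,363.40.
Traveler responsibility: $1,475 + $2,363.40 = $3,838.40.
Insurer pays the balance: $9,353 − $3,838.40 = $5,514.60.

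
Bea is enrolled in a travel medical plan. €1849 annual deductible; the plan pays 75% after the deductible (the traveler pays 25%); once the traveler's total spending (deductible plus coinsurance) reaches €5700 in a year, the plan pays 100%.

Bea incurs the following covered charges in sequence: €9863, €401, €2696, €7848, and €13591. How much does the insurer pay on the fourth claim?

€6774.75

Claim 1 — €9863: €1849 to deductible, leaving €8014; traveler's 25% is €2003.50. Cost to traveler: €3852.50. OOP to date €3852.50. Plan pays €9863 − €3852.50 = €6010.50.
Claim 2 — €401: deductible already satisfied, so traveler's share is 25% × €401 = €100.25. Traveler pays €100.25; OOP now €3952.75. Insurer: €401 − €100.25 = €300.75.
Claim 3 — €2696: deductible already satisfied, so traveler's share is 25% × €2696 = €674. Traveler owes €674 (running OOP €4626.75). Insurer: €2696 − €674 = €2022.
Claim 4 — €7848: 25% coinsurance on €7848 = €1962. OOP would hit €6588.75 > €5700, so the cap limits the traveler to €5700 − €4626.75 = €1073.25. Insurer: €7848 − €1073.25 = €6774.75.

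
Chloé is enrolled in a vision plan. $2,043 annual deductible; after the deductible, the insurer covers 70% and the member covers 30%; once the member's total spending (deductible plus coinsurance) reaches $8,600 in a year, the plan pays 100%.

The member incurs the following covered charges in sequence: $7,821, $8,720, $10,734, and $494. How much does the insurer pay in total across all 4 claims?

$19,169

Claim 1 — $7,821: $2,043 finishes the deductible; $5,778 goes to coinsurance; 30% of $5,778 = $1,733.40. Member owes $3,776.40 (running OOP $3,776.40). Insurer: $7,821 − $3,776.40 = $4,044.60.
Claim 2 — $8,720: deductible already satisfied, so member's share is 30% × $8,720 = $2,616. Cost to member: $2,616. OOP to date $6,392.40. Plan pays $8,720 − $2,616 = $6,104.
Claim 3 — $10,734: deductible already satisfied, so member's share is 30% × $10,734 = $3,220.20. OOP would hit $9,612.60 > $8,600, so the cap limits the member to $8,600 − $6,392.40 = $2,207.60. Plan pays $10,734 − $2,207.60 = $8,526.40.
Claim 4 — $494: 30% coinsurance on $494 = $148.20. That would push OOP to $8,748.20, over the $8,600 cap, so member pays $8,600 − $8,600 = $0. Plan pays $494 − $0 = $494.
Insurer total: $4,044.60 + $6,104 + $8,526.40 + $494 = $19,169.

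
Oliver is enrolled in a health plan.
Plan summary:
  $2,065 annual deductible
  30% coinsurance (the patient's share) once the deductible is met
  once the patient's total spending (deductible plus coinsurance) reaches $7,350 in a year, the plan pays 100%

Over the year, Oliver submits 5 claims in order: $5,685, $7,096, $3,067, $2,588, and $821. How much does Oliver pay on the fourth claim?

$776.40

#1 ($5,685): deductible takes $2,065, $3,620 remains; patient's 30% is $1,086. Cost to patient: $3,151. OOP to date $3,151.
#2 ($7,096): deductible already satisfied, so patient's share is 30% × $7,096 = $2,128.80. Patient owes $2,128.80 (running OOP $5,279.80).
#3 ($3,067): 30% coinsurance on $3,067 = $920.10. Patient owes $920.10 (running OOP $6,199.90).
#4 ($2,588): 30% coinsurance on $2,588 = $776.40. Patient pays $776.40; OOP now $6,976.30.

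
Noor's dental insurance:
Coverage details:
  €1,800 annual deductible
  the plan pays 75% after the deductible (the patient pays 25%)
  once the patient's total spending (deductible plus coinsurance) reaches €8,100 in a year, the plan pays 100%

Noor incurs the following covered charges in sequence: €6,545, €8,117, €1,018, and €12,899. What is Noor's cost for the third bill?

#1 (€6,545): €1,800 finishes the deductible; €4,745 goes to coinsurance; coinsurance €4,745 × 25% = €1,186.25. Cost to patient: €2,986.25. OOP to date €2,986.25.
#2 (€8,117): deductible met; 25% of €8,117 = €2,029.25. Patient owes €2,029.25 (running OOP €5,015.50).
#3 (€1,018): deductible already satisfied, so patient's share is 25% × €1,018 = €254.50. Patient pays €254.50; OOP now €5,270.

€254.50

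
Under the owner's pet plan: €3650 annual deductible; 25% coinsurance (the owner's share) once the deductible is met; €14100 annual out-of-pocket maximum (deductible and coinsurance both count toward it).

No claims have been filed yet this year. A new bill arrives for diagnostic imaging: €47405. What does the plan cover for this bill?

€33305

Deductible not yet touched, so the first €3650 of the bill goes to the deductible.
The remaining €43755 (= €47405 − €3650) moves to coinsurance.
25% of €43755 = €10938.75 falls to the owner.
Owner responsibility before any cap: €3650 + €10938.75 = €14588.75.
That would bring total out-of-pocket to €14588.75, past the €14100 cap. The owner is capped at €14100 − €0 = €14100 on this claim.
The plan picks up €47405 − €14100 = €33305.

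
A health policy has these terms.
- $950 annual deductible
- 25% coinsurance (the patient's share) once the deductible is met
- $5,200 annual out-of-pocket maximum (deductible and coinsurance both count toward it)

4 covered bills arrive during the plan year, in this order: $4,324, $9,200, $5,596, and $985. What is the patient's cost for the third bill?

$1,106.50

Claim 1 — $4,324: deductible takes $950, $3,374 remains; coinsurance $3,374 × 25% = $843.50. Cost to patient: $1,793.50. OOP to date $1,793.50.
Claim 2 — $9,200: deductible met; 25% of $9,200 = $2,300. Cost to patient: $2,300. OOP to date $4,093.50.
Claim 3 — $5,596: deductible already satisfied, so patient's share is 25% × $5,596 = $1,399. OOP would hit $5,492.50 > $5,200, so the cap limits the patient to $5,200 − $4,093.50 = $1,106.50.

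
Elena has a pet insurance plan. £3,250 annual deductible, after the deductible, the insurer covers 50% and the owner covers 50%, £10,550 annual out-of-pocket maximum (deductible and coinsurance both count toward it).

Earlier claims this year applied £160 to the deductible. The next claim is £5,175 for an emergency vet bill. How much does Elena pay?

Remaining deductible: £3,250 − £160 = £3,090.
That leaves £5,175 − £3,090 = £2,085 for coinsurance.
Owner's 50% share of £2,085 is £1,042.50.
That puts the owner's cost at £3,090 + £1,042.50 = £4,132.50 before any cap.
Cumulative spending £160 + £4,132.50 = £4,292.50 stays under the £10,550 maximum.

£4,132.50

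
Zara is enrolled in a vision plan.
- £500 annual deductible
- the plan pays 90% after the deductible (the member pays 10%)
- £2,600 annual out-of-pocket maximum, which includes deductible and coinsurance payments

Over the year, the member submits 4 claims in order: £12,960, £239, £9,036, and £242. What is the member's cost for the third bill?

Claim 1 — £12,960: £500 to deductible, leaving £12,460; coinsurance £12,460 × 10% = £1,246. Cost to member: £1,746. OOP to date £1,746.
Claim 2 — £239: 10% coinsurance on £239 = £23.90. Member owes £23.90 (running OOP £1,769.90).
Claim 3 — £9,036: deductible already satisfied, so member's share is 10% × £9,036 = £903.60. OOP would hit £2,673.50 > £2,600, so the cap limits the member to £2,600 − £1,769.90 = £830.10.

£830.10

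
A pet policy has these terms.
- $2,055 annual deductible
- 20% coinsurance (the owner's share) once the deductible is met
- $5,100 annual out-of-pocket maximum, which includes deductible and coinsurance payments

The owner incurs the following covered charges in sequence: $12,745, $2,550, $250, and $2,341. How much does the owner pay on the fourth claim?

$347

Claim 1 — $12,745: deductible takes $2,055, $10,690 remains; coinsurance $10,690 × 20% = $2,138. Cost to owner: $4,193. OOP to date $4,193.
Claim 2 — $2,550: deductible already satisfied, so owner's share is 20% × $2,550 = $510. Owner pays $510; OOP now $4,703.
Claim 3 — $250: deductible already satisfied, so owner's share is 20% × $250 = $50. Owner pays $50; OOP now $4,753.
Claim 4 — $2,341: deductible already satisfied, so owner's share is 20% × $2,341 = $468.20. Adding that to $4,753 gives $5,221.20, past the $5,100 cap; owner pays only $5,100 − $4,753 = $347.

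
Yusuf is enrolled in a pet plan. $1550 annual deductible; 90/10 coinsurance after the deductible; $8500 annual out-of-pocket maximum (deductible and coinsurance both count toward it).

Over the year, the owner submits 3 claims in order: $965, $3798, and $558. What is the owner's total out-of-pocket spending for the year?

Claim 1 ($965): all of it applies to the deductible. Cost to owner: $965. OOP to date $965.
Claim 2 ($3798): $585 finishes the deductible; $3213 goes to coinsurance; coinsurance $3213 × 10% = $321.30. Cost to owner: $906.30. OOP to date $1871.30.
Claim 3 ($558): deductible already satisfied, so owner's share is 10% × $558 = $55.80. Cost to owner: $55.80. OOP to date $1927.10.
Total paid by the owner: $965 + $906.30 + $55.80 = $1927.10.

$1927.10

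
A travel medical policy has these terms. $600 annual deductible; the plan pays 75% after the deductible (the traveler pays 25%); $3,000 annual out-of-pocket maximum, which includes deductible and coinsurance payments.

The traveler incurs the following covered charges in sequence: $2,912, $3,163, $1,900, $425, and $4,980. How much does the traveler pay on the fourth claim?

#1 ($2,912): $600 finishes the deductible; $2,312 goes to coinsurance; traveler's 25% is $578. Cost to traveler: $1,178. OOP to date $1,178.
#2 ($3,163): 25% coinsurance on $3,163 = $790.75. Cost to traveler: $790.75. OOP to date $1,968.75.
#3 ($1,900): deductible already satisfied, so traveler's share is 25% × $1,900 = $475. Traveler owes $475 (running OOP $2,443.75).
#4 ($425): deductible already satisfied, so traveler's share is 25% × $425 = $106.25. Traveler pays $106.25; OOP now $2,550.

$106.25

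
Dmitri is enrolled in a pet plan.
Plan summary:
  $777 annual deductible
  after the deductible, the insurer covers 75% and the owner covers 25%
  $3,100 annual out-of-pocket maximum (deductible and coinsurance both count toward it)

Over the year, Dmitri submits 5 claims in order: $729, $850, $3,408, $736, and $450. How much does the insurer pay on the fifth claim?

Claim 1 — $729: fully absorbed by the deductible. Owner pays $729; OOP now $729. Plan pays $729 − $729 = $0.
Claim 2 — $850: deductible takes $48, $802 remains; 25% of $802 = $200.50. Cost to owner: $248.50. OOP to date $977.50. Plan pays $850 − $248.50 = $601.50.
Claim 3 — $3,408: deductible already satisfied, so owner's share is 25% × $3,408 = $852. Owner pays $852; OOP now $1,829.50. Insurer: $3,408 − $852 = $2,556.
Claim 4 — $736: deductible already satisfied, so owner's share is 25% × $736 = $184. Owner owes $184 (running OOP $2,013.50). Plan pays $736 − $184 = $552.
Claim 5 — $450: 25% coinsurance on $450 = $112.50. Cost to owner: $112.50. OOP to date $2,126. Insurer: $450 − $112.50 = $337.50.

$337.50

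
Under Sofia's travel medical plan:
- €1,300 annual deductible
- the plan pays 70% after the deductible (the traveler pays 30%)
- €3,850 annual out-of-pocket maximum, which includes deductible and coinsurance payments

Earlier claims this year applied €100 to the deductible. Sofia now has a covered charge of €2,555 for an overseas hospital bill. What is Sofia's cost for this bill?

€1,606.50

Remaining deductible: €1,300 − €100 = €1,200.
The remaining €1,355 (= €2,555 − €1,200) moves to coinsurance.
Traveler's 30% share of €1,355 is €406.50.
Traveler responsibility before any cap: €1,200 + €406.50 = €1,606.50.
Total out-of-pocket so far would be €100 + €1,606.50 = €1,706.50, below the €3,850 cap — no reduction.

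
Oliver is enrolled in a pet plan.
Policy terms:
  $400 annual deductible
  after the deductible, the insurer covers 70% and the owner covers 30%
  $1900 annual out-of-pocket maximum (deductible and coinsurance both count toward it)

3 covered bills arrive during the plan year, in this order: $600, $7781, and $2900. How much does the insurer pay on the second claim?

Claim 1 ($600): $400 to deductible, leaving $200; coinsurance $200 × 30% = $60. Owner owes $460 (running OOP $460). Insurer: $600 − $460 = $140.
Claim 2 ($7781): deductible met; 30% of $7781 = $2334.30. That would push OOP to $2794.30, over the $1900 cap, so owner pays $1900 − $460 = $1440. Insurer: $7781 − $1440 = $6341.

$6341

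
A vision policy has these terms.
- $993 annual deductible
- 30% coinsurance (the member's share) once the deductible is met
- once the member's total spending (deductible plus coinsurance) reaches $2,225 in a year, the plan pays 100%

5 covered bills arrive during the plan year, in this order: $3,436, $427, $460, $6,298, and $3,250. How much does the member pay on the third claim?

$138

Claim 1 — $3,436: deductible takes $993, $2,443 remains; coinsurance $2,443 × 30% = $732.90. Member owes $1,725.90 (running OOP $1,725.90).
Claim 2 — $427: deductible met; 30% of $427 = $128.10. Member pays $128.10; OOP now $1,854.
Claim 3 — $460: 30% coinsurance on $460 = $138. Cost to member: $138. OOP to date $1,992.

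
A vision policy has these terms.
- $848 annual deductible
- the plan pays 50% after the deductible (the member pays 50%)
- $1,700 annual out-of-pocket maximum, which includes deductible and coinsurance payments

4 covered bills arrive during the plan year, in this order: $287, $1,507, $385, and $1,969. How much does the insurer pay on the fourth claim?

Bill 1, $287: fully absorbed by the deductible. Member owes $287 (running OOP $287). Plan pays $287 − $287 = $0.
Bill 2, $1,507: $561 finishes the deductible; $946 goes to coinsurance; 50% of $946 = $473. Member pays $1,034; OOP now $1,321. Insurer: $1,507 − $1,034 = $473.
Bill 3, $385: deductible met; 50% of $385 = $192.50. Member pays $192.50; OOP now $1,513.50. Insurer: $385 − $192.50 = $192.50.
Bill 4, $1,969: 50% coinsurance on $1,969 = $984.50. That would push OOP to $2,498, over the $1,700 cap, so member pays $1,700 − $1,513.50 = $186.50. Insurer: $1,969 − $186.50 = $1,782.50.

$1,782.50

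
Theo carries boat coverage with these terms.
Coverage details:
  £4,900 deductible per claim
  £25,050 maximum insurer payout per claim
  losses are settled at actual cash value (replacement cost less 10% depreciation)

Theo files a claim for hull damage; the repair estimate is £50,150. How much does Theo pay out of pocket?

Depreciate 10%: the covered value is £50,150 × 0.9 = £45,135.
Less the £4,900 deductible: £45,135 − £4,900 = £40,235.
The £25,050 per-incident cap binds; insurer pays £25,050.
Out of pocket: £50,150 − £25,050 = £25,100.

£25,100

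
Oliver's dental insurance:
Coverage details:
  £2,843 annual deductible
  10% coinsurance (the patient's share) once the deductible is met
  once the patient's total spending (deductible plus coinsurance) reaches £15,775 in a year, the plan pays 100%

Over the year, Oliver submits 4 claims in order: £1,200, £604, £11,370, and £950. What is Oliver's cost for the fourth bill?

Claim 1 — £1,200: all of it applies to the deductible. Cost to patient: £1,200. OOP to date £1,200.
Claim 2 — £604: fully absorbed by the deductible. Cost to patient: £604. OOP to date £1,804.
Claim 3 — £11,370: deductible takes £1,039, £10,331 remains; coinsurance £10,331 × 10% = £1,033.10. Cost to patient: £2,072.10. OOP to date £3,876.10.
Claim 4 — £950: 10% coinsurance on £950 = £95. Patient pays £95; OOP now £3,971.10.

£95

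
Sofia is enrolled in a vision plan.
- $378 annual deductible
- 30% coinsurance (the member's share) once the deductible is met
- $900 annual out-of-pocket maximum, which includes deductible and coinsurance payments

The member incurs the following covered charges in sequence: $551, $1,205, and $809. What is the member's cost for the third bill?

$108.60

#1 ($551): $378 finishes the deductible; $173 goes to coinsurance; 30% of $173 = $51.90. Member owes $429.90 (running OOP $429.90).
#2 ($1,205): deductible met; 30% of $1,205 = $361.50. Cost to member: $361.50. OOP to date $791.40.
#3 ($809): deductible already satisfied, so member's share is 30% × $809 = $242.70. OOP would hit $1,034.10 > $900, so the cap limits the member to $900 − $791.40 = $108.60.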